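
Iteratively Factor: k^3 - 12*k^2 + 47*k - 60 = (k - 5)*(k^2 - 7*k + 12) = (k - 5)*(k - 4)*(k - 3)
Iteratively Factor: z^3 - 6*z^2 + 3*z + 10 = (z + 1)*(z^2 - 7*z + 10) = (z - 2)*(z + 1)*(z - 5)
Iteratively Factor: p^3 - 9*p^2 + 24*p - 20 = (p - 2)*(p^2 - 7*p + 10) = (p - 2)^2*(p - 5)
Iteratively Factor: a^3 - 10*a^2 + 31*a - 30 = (a - 3)*(a^2 - 7*a + 10) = (a - 3)*(a - 2)*(a - 5)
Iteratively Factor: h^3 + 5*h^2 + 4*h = (h + 4)*(h^2 + h) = (h + 1)*(h + 4)*(h)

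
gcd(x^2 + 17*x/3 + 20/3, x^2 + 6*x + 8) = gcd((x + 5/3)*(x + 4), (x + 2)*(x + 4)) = x + 4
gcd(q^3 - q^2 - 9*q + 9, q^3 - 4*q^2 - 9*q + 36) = q^2 - 9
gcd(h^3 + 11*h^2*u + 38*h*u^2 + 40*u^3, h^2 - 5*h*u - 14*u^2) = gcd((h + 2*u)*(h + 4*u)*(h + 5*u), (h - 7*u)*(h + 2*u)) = h + 2*u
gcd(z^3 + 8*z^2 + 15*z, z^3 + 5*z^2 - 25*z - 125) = z + 5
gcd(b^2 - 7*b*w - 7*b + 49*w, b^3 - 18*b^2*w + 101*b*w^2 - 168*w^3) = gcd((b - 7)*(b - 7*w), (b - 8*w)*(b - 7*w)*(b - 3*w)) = -b + 7*w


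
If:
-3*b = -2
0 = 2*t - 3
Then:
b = 2/3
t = 3/2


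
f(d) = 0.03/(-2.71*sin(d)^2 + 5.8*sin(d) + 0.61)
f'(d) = 0.03*(5.42*sin(d)*cos(d) - 5.8*cos(d))/(-2.71*sin(d)^2 + 5.8*sin(d) + 0.61)^2 = (0.1626*sin(d) - 0.174)*cos(d)/(-2.71*sin(d)^2 + 5.8*sin(d) + 0.61)^2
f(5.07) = -0.00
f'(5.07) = -0.00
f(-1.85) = -0.00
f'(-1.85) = 0.00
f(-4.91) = 0.01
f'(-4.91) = -0.00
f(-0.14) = -0.12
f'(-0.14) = -3.06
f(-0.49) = -0.01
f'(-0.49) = -0.03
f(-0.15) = -0.09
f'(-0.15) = -1.95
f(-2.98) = -0.08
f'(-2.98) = 1.28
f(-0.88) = -0.01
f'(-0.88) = -0.01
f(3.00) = 0.02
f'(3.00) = 0.08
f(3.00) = 0.02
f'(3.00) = 0.08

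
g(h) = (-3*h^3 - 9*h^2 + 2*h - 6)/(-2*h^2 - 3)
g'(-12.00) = 1.52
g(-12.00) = -13.26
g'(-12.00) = 1.52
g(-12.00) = -13.26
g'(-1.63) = 1.01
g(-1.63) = 2.43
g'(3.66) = 1.80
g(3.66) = 8.94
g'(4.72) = 1.68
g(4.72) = 10.78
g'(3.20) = 1.88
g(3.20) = 8.09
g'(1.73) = 2.38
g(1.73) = 5.01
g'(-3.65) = 1.55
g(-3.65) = -0.43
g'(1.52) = 2.47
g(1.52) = 4.50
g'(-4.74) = 1.56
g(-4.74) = -2.12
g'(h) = 4*h*(-3*h^3 - 9*h^2 + 2*h - 6)/(-2*h^2 - 3)^2 + (-9*h^2 - 18*h + 2)/(-2*h^2 - 3) = (6*h^4 + 31*h^2 + 30*h - 6)/(4*h^4 + 12*h^2 + 9)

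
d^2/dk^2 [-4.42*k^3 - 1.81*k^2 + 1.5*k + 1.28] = -26.52*k - 3.62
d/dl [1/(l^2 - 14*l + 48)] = 2*(7 - l)/(l^2 - 14*l + 48)^2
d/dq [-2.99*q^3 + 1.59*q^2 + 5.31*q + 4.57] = -8.97*q^2 + 3.18*q + 5.31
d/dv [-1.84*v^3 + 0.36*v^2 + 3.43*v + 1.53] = -5.52*v^2 + 0.72*v + 3.43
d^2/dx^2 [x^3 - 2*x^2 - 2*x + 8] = 6*x - 4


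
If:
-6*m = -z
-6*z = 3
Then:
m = -1/12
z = -1/2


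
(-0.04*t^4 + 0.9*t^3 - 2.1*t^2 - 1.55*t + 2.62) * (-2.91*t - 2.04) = 0.1164*t^5 - 2.5374*t^4 + 4.275*t^3 + 8.7945*t^2 - 4.4622*t - 5.3448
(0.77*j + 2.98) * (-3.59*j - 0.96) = -2.7643*j^2 - 11.4374*j - 2.8608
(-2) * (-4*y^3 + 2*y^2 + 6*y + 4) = 8*y^3 - 4*y^2 - 12*y - 8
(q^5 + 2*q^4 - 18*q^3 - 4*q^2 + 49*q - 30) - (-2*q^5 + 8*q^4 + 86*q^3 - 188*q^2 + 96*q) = 3*q^5 - 6*q^4 - 104*q^3 + 184*q^2 - 47*q - 30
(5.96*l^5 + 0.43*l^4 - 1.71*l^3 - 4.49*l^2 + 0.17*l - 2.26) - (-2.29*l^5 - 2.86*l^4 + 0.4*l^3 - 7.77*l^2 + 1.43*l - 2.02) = 8.25*l^5 + 3.29*l^4 - 2.11*l^3 + 3.28*l^2 - 1.26*l - 0.24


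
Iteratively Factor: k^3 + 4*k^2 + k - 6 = (k + 3)*(k^2 + k - 2) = (k - 1)*(k + 3)*(k + 2)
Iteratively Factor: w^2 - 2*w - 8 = (w - 4)*(w + 2)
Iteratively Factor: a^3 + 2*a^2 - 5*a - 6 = (a + 1)*(a^2 + a - 6) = (a - 2)*(a + 1)*(a + 3)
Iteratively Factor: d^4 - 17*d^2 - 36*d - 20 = (d + 1)*(d^3 - d^2 - 16*d - 20) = (d + 1)*(d + 2)*(d^2 - 3*d - 10) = (d - 5)*(d + 1)*(d + 2)*(d + 2)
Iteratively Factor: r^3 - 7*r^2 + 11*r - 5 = (r - 5)*(r^2 - 2*r + 1) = (r - 5)*(r - 1)*(r - 1)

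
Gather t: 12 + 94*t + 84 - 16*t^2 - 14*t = -16*t^2 + 80*t + 96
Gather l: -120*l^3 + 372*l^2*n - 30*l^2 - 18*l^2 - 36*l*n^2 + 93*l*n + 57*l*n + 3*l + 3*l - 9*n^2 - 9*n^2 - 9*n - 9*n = -120*l^3 + l^2*(372*n - 48) + l*(-36*n^2 + 150*n + 6) - 18*n^2 - 18*n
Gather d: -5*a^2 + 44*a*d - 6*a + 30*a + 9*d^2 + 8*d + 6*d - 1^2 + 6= -5*a^2 + 24*a + 9*d^2 + d*(44*a + 14) + 5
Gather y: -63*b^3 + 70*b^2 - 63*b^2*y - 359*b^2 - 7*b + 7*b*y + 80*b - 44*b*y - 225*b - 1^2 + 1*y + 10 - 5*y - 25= -63*b^3 - 289*b^2 - 152*b + y*(-63*b^2 - 37*b - 4) - 16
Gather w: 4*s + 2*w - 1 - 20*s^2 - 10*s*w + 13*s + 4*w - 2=-20*s^2 + 17*s + w*(6 - 10*s) - 3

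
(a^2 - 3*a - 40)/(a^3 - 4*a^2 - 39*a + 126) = (a^2 - 3*a - 40)/(a^3 - 4*a^2 - 39*a + 126)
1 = 1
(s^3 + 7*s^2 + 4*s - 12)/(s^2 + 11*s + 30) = (s^2 + s - 2)/(s + 5)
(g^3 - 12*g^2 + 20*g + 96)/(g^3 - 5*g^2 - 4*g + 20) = (g^2 - 14*g + 48)/(g^2 - 7*g + 10)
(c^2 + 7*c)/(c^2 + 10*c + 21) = c/(c + 3)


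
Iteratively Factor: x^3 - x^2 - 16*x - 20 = (x + 2)*(x^2 - 3*x - 10) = (x - 5)*(x + 2)*(x + 2)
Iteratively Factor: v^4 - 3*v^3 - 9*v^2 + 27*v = (v + 3)*(v^3 - 6*v^2 + 9*v) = (v - 3)*(v + 3)*(v^2 - 3*v) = (v - 3)^2*(v + 3)*(v)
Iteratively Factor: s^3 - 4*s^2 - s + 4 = (s - 1)*(s^2 - 3*s - 4) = (s - 4)*(s - 1)*(s + 1)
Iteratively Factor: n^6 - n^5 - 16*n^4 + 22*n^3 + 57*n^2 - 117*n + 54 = (n - 2)*(n^5 + n^4 - 14*n^3 - 6*n^2 + 45*n - 27) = (n - 2)*(n + 3)*(n^4 - 2*n^3 - 8*n^2 + 18*n - 9) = (n - 2)*(n + 3)^2*(n^3 - 5*n^2 + 7*n - 3) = (n - 3)*(n - 2)*(n + 3)^2*(n^2 - 2*n + 1) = (n - 3)*(n - 2)*(n - 1)*(n + 3)^2*(n - 1)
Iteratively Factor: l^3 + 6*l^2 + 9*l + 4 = (l + 1)*(l^2 + 5*l + 4) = (l + 1)*(l + 4)*(l + 1)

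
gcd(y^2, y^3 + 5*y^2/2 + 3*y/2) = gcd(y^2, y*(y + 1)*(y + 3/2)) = y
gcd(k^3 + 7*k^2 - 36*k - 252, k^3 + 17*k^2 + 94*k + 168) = k^2 + 13*k + 42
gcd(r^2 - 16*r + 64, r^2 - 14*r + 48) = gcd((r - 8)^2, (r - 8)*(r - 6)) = r - 8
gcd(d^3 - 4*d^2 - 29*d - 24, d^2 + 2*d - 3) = d + 3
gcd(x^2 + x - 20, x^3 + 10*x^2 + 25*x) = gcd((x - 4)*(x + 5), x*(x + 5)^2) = x + 5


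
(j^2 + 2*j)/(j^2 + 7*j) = (j + 2)/(j + 7)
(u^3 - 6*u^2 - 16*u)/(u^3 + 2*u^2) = (u - 8)/u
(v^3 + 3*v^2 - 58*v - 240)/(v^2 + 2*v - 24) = (v^2 - 3*v - 40)/(v - 4)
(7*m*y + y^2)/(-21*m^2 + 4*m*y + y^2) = y/(-3*m + y)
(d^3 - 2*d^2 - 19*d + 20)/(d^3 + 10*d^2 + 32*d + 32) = (d^2 - 6*d + 5)/(d^2 + 6*d + 8)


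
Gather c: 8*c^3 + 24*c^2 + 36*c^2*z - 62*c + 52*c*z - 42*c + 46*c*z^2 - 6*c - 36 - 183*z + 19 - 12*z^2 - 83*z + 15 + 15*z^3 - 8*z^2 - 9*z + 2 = 8*c^3 + c^2*(36*z + 24) + c*(46*z^2 + 52*z - 110) + 15*z^3 - 20*z^2 - 275*z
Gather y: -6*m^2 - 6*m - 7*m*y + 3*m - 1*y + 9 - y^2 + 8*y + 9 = -6*m^2 - 3*m - y^2 + y*(7 - 7*m) + 18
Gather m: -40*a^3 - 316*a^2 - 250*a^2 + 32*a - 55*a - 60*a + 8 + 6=-40*a^3 - 566*a^2 - 83*a + 14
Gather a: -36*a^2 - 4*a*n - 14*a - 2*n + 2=-36*a^2 + a*(-4*n - 14) - 2*n + 2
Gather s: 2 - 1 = 1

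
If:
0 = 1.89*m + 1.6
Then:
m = -0.85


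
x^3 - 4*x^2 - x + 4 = (x - 4)*(x - 1)*(x + 1)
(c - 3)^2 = c^2 - 6*c + 9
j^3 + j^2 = j^2*(j + 1)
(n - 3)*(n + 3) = n^2 - 9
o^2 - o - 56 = (o - 8)*(o + 7)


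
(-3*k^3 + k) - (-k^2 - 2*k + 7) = -3*k^3 + k^2 + 3*k - 7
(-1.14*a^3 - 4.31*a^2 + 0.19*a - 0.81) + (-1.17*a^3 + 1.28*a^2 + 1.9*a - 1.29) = -2.31*a^3 - 3.03*a^2 + 2.09*a - 2.1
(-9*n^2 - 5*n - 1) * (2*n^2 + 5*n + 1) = -18*n^4 - 55*n^3 - 36*n^2 - 10*n - 1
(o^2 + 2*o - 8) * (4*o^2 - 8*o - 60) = 4*o^4 - 108*o^2 - 56*o + 480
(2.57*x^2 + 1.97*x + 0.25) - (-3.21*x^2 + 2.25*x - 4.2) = 5.78*x^2 - 0.28*x + 4.45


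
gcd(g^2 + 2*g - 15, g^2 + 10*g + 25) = g + 5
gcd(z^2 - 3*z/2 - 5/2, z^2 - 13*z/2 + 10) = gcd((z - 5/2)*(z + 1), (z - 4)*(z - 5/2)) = z - 5/2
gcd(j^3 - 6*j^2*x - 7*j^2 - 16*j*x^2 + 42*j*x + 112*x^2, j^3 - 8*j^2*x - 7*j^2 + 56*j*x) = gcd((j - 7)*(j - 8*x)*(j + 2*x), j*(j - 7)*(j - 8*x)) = -j^2 + 8*j*x + 7*j - 56*x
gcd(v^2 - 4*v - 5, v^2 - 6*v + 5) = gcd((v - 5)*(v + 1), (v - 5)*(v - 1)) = v - 5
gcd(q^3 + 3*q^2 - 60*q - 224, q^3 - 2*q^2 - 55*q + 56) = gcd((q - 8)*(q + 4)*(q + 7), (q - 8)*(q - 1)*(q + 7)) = q^2 - q - 56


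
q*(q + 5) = q^2 + 5*q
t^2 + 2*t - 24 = (t - 4)*(t + 6)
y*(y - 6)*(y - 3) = y^3 - 9*y^2 + 18*y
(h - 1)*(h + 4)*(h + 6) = h^3 + 9*h^2 + 14*h - 24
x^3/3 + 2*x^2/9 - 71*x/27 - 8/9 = (x/3 + 1)*(x - 8/3)*(x + 1/3)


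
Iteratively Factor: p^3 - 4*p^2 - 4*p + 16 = (p - 2)*(p^2 - 2*p - 8) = (p - 4)*(p - 2)*(p + 2)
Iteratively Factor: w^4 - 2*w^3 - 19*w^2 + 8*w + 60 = (w + 3)*(w^3 - 5*w^2 - 4*w + 20) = (w + 2)*(w + 3)*(w^2 - 7*w + 10) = (w - 5)*(w + 2)*(w + 3)*(w - 2)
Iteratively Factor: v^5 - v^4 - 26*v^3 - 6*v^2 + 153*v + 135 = (v + 3)*(v^4 - 4*v^3 - 14*v^2 + 36*v + 45) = (v - 5)*(v + 3)*(v^3 + v^2 - 9*v - 9) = (v - 5)*(v + 1)*(v + 3)*(v^2 - 9) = (v - 5)*(v - 3)*(v + 1)*(v + 3)*(v + 3)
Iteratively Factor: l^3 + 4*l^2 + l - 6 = (l - 1)*(l^2 + 5*l + 6) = (l - 1)*(l + 2)*(l + 3)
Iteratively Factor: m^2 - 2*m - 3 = (m + 1)*(m - 3)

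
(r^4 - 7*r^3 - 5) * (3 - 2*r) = -2*r^5 + 17*r^4 - 21*r^3 + 10*r - 15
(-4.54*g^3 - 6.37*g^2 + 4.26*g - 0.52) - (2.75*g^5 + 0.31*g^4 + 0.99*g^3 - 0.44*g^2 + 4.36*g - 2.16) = -2.75*g^5 - 0.31*g^4 - 5.53*g^3 - 5.93*g^2 - 0.100000000000001*g + 1.64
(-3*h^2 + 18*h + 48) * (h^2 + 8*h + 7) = -3*h^4 - 6*h^3 + 171*h^2 + 510*h + 336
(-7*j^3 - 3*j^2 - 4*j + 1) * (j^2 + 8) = -7*j^5 - 3*j^4 - 60*j^3 - 23*j^2 - 32*j + 8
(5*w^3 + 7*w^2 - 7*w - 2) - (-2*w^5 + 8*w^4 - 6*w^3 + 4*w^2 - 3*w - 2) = 2*w^5 - 8*w^4 + 11*w^3 + 3*w^2 - 4*w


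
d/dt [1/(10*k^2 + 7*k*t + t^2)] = (-7*k - 2*t)/(10*k^2 + 7*k*t + t^2)^2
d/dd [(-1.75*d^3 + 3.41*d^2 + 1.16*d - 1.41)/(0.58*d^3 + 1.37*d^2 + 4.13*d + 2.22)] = (-4.44089209850063e-16*d^5 - 4.3753*d^4 - 15.8006*d^3 + 3.2925*d^2 + 19.0038*d + 8.3985)/(0.3364*d^6 + 1.5892*d^5 + 6.6677*d^4 + 13.8914*d^3 + 23.1397*d^2 + 18.3372*d + 4.9284)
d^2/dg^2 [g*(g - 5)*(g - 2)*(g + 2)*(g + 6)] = 20*g^3 + 12*g^2 - 204*g - 8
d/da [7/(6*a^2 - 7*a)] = 7*(7 - 12*a)/(a^2*(6*a - 7)^2)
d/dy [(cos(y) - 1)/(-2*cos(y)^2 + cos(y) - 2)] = (4*cos(y) - cos(2*y))*sin(y)/(-cos(y) + cos(2*y) + 3)^2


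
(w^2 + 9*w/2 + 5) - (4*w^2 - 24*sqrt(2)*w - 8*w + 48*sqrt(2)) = -3*w^2 + 25*w/2 + 24*sqrt(2)*w - 48*sqrt(2) + 5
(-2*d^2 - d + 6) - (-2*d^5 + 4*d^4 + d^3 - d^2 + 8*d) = 2*d^5 - 4*d^4 - d^3 - d^2 - 9*d + 6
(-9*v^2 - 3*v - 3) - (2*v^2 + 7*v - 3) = -11*v^2 - 10*v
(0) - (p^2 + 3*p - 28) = -p^2 - 3*p + 28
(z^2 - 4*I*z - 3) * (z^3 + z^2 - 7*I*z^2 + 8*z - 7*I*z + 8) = z^5 + z^4 - 11*I*z^4 - 23*z^3 - 11*I*z^3 - 23*z^2 - 11*I*z^2 - 24*z - 11*I*z - 24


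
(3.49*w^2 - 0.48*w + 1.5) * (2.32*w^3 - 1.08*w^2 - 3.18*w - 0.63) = 8.0968*w^5 - 4.8828*w^4 - 7.0998*w^3 - 2.2923*w^2 - 4.4676*w - 0.945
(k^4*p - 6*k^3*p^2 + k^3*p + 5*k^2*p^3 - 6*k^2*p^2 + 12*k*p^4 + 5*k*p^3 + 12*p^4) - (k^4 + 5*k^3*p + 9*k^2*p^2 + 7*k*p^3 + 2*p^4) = k^4*p - k^4 - 6*k^3*p^2 - 4*k^3*p + 5*k^2*p^3 - 15*k^2*p^2 + 12*k*p^4 - 2*k*p^3 + 10*p^4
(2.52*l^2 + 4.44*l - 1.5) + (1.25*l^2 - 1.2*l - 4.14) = 3.77*l^2 + 3.24*l - 5.64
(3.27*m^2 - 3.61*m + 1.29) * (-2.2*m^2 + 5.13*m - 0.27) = -7.194*m^4 + 24.7171*m^3 - 22.2402*m^2 + 7.5924*m - 0.3483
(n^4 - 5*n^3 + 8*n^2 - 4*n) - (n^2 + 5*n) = n^4 - 5*n^3 + 7*n^2 - 9*n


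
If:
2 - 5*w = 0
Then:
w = 2/5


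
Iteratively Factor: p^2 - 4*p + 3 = (p - 1)*(p - 3)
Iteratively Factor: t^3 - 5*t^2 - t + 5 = (t + 1)*(t^2 - 6*t + 5) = (t - 1)*(t + 1)*(t - 5)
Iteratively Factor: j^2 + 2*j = (j + 2)*(j)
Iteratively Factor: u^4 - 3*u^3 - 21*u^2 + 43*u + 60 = (u + 4)*(u^3 - 7*u^2 + 7*u + 15) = (u - 5)*(u + 4)*(u^2 - 2*u - 3) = (u - 5)*(u - 3)*(u + 4)*(u + 1)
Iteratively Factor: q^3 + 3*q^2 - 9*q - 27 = (q + 3)*(q^2 - 9) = (q + 3)^2*(q - 3)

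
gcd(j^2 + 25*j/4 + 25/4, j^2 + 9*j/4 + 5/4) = j + 5/4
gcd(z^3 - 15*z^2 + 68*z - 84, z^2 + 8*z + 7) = 1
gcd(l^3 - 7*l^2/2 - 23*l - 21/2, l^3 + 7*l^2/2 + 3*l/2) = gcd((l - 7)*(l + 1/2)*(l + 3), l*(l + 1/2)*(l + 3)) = l^2 + 7*l/2 + 3/2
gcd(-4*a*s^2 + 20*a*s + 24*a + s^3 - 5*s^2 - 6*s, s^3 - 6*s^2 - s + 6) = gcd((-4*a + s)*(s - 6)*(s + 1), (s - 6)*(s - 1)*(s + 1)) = s^2 - 5*s - 6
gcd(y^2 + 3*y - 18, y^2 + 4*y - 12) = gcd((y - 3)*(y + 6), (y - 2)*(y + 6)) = y + 6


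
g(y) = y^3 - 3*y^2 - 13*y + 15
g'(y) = 3*y^2 - 6*y - 13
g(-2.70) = 8.55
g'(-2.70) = 25.07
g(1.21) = -3.35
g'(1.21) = -15.87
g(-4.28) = -62.72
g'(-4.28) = 67.64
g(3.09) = -24.31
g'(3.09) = -2.90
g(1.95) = -14.34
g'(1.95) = -13.29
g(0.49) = 8.03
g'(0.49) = -15.22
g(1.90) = -13.67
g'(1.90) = -13.57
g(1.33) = -5.24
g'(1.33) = -15.67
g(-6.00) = -231.00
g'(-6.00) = 131.00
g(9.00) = 384.00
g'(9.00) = 176.00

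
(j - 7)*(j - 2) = j^2 - 9*j + 14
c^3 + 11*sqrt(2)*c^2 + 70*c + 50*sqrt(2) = (c + sqrt(2))*(c + 5*sqrt(2))^2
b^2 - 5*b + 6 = (b - 3)*(b - 2)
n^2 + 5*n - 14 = (n - 2)*(n + 7)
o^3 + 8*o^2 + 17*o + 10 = (o + 1)*(o + 2)*(o + 5)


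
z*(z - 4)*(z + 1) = z^3 - 3*z^2 - 4*z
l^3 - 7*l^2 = l^2*(l - 7)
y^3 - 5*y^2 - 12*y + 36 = (y - 6)*(y - 2)*(y + 3)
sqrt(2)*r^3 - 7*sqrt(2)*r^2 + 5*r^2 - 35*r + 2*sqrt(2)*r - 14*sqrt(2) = (r - 7)*(r + 2*sqrt(2))*(sqrt(2)*r + 1)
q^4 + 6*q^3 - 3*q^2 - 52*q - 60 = (q - 3)*(q + 2)^2*(q + 5)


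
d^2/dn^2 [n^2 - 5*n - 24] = 2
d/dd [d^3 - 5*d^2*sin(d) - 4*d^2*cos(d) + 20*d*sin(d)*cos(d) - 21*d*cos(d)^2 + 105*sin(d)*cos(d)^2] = 4*d^2*sin(d) - 5*d^2*cos(d) + 3*d^2 - 10*d*sin(d) + 21*d*sin(2*d) - 8*d*cos(d) + 20*d*cos(2*d) + 10*sin(2*d) + 105*cos(d)/4 - 21*cos(2*d)/2 + 315*cos(3*d)/4 - 21/2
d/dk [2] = 0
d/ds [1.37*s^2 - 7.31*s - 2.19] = 2.74*s - 7.31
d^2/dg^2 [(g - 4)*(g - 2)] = 2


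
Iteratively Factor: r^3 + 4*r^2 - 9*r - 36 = (r + 4)*(r^2 - 9) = (r + 3)*(r + 4)*(r - 3)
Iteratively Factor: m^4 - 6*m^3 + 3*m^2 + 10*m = (m)*(m^3 - 6*m^2 + 3*m + 10) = m*(m - 5)*(m^2 - m - 2) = m*(m - 5)*(m - 2)*(m + 1)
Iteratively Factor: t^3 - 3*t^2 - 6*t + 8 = (t - 1)*(t^2 - 2*t - 8) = (t - 4)*(t - 1)*(t + 2)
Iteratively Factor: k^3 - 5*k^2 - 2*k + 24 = (k + 2)*(k^2 - 7*k + 12) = (k - 4)*(k + 2)*(k - 3)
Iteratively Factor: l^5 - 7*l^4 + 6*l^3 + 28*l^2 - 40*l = (l - 5)*(l^4 - 2*l^3 - 4*l^2 + 8*l) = (l - 5)*(l + 2)*(l^3 - 4*l^2 + 4*l) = l*(l - 5)*(l + 2)*(l^2 - 4*l + 4) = l*(l - 5)*(l - 2)*(l + 2)*(l - 2)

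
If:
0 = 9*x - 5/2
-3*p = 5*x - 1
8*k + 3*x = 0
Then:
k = -5/48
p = -7/54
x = 5/18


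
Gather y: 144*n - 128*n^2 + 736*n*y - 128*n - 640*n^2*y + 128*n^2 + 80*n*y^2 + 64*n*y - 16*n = 80*n*y^2 + y*(-640*n^2 + 800*n)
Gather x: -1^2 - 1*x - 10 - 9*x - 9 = -10*x - 20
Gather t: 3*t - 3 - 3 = 3*t - 6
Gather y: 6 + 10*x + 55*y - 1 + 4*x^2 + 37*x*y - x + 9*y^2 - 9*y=4*x^2 + 9*x + 9*y^2 + y*(37*x + 46) + 5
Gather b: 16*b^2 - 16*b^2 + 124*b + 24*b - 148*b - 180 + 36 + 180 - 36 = 0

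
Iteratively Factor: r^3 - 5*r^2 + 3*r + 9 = (r - 3)*(r^2 - 2*r - 3) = (r - 3)^2*(r + 1)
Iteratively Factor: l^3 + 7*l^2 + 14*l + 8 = (l + 1)*(l^2 + 6*l + 8) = (l + 1)*(l + 2)*(l + 4)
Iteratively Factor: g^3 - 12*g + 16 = (g - 2)*(g^2 + 2*g - 8) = (g - 2)*(g + 4)*(g - 2)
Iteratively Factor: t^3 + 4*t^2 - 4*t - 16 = (t + 4)*(t^2 - 4) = (t - 2)*(t + 4)*(t + 2)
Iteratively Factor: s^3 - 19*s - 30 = (s - 5)*(s^2 + 5*s + 6) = (s - 5)*(s + 2)*(s + 3)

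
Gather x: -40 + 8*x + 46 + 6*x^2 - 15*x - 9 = 6*x^2 - 7*x - 3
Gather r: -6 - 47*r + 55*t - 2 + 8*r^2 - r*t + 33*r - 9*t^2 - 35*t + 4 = 8*r^2 + r*(-t - 14) - 9*t^2 + 20*t - 4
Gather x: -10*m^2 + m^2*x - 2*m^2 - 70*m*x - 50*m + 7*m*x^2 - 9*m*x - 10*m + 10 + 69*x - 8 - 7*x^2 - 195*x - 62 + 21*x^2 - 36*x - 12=-12*m^2 - 60*m + x^2*(7*m + 14) + x*(m^2 - 79*m - 162) - 72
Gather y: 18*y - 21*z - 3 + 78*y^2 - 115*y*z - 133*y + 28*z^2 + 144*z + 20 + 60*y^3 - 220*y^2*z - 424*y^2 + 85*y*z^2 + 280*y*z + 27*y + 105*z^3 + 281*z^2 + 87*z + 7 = 60*y^3 + y^2*(-220*z - 346) + y*(85*z^2 + 165*z - 88) + 105*z^3 + 309*z^2 + 210*z + 24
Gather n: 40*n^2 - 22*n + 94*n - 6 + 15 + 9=40*n^2 + 72*n + 18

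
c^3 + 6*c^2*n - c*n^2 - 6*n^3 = (c - n)*(c + n)*(c + 6*n)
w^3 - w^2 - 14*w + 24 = (w - 3)*(w - 2)*(w + 4)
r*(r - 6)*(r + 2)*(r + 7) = r^4 + 3*r^3 - 40*r^2 - 84*r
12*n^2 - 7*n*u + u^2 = (-4*n + u)*(-3*n + u)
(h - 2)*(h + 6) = h^2 + 4*h - 12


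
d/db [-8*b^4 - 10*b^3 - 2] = b^2*(-32*b - 30)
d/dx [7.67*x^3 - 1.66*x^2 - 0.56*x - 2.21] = 23.01*x^2 - 3.32*x - 0.56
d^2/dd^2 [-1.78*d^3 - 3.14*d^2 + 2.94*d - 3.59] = -10.68*d - 6.28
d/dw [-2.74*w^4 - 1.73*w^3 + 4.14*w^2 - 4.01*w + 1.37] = -10.96*w^3 - 5.19*w^2 + 8.28*w - 4.01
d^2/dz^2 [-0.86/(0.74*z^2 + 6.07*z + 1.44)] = (0.941872*z^2 + 7.725896*z - 0.86*(1.48*z + 6.07)*(2.96*z + 12.14) + 1.832832)/(0.74*z^2 + 6.07*z + 1.44)^3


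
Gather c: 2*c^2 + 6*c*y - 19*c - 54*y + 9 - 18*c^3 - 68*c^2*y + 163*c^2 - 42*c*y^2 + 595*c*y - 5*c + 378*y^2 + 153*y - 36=-18*c^3 + c^2*(165 - 68*y) + c*(-42*y^2 + 601*y - 24) + 378*y^2 + 99*y - 27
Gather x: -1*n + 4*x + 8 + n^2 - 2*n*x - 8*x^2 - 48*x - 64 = n^2 - n - 8*x^2 + x*(-2*n - 44) - 56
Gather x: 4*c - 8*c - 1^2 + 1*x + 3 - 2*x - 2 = -4*c - x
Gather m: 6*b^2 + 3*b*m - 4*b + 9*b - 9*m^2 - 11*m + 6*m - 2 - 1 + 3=6*b^2 + 5*b - 9*m^2 + m*(3*b - 5)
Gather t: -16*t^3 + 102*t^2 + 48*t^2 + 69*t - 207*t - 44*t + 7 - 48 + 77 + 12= -16*t^3 + 150*t^2 - 182*t + 48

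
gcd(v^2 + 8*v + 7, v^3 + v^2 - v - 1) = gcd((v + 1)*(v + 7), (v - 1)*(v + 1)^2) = v + 1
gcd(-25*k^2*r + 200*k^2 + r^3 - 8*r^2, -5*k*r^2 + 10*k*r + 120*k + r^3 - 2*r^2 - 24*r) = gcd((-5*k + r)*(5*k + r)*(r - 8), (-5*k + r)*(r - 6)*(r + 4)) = -5*k + r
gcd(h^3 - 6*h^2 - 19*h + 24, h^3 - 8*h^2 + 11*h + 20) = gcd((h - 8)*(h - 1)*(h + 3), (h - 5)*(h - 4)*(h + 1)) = 1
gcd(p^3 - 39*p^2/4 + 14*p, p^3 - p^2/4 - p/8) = p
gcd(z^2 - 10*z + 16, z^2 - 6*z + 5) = 1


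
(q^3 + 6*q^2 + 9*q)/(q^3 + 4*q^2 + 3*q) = (q + 3)/(q + 1)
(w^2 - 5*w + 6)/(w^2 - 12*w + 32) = (w^2 - 5*w + 6)/(w^2 - 12*w + 32)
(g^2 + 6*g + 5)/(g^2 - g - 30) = (g + 1)/(g - 6)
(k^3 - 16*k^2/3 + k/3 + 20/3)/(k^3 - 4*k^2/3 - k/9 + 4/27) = 9*(k^2 - 4*k - 5)/(9*k^2 - 1)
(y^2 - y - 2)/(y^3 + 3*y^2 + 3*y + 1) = (y - 2)/(y^2 + 2*y + 1)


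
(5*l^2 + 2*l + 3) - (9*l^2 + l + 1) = -4*l^2 + l + 2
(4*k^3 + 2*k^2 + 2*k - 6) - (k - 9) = 4*k^3 + 2*k^2 + k + 3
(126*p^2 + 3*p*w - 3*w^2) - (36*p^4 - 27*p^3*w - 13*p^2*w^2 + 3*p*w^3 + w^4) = -36*p^4 + 27*p^3*w + 13*p^2*w^2 + 126*p^2 - 3*p*w^3 + 3*p*w - w^4 - 3*w^2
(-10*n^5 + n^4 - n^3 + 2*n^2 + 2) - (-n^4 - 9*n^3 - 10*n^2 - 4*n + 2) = -10*n^5 + 2*n^4 + 8*n^3 + 12*n^2 + 4*n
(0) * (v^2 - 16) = 0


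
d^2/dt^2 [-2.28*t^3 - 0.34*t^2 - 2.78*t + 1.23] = -13.68*t - 0.68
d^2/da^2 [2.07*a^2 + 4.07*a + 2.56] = 4.14000000000000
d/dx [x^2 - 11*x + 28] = 2*x - 11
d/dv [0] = 0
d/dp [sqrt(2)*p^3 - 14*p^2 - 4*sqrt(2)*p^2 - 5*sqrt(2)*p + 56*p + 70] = 3*sqrt(2)*p^2 - 28*p - 8*sqrt(2)*p - 5*sqrt(2) + 56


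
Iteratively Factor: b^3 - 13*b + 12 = (b - 3)*(b^2 + 3*b - 4) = (b - 3)*(b - 1)*(b + 4)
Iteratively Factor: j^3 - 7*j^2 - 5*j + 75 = (j - 5)*(j^2 - 2*j - 15) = (j - 5)*(j + 3)*(j - 5)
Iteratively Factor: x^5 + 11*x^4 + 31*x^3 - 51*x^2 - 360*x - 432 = (x + 3)*(x^4 + 8*x^3 + 7*x^2 - 72*x - 144) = (x - 3)*(x + 3)*(x^3 + 11*x^2 + 40*x + 48) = (x - 3)*(x + 3)*(x + 4)*(x^2 + 7*x + 12) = (x - 3)*(x + 3)^2*(x + 4)*(x + 4)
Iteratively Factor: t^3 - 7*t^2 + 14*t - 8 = (t - 2)*(t^2 - 5*t + 4) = (t - 2)*(t - 1)*(t - 4)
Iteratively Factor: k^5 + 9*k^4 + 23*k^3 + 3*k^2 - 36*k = (k + 3)*(k^4 + 6*k^3 + 5*k^2 - 12*k) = (k - 1)*(k + 3)*(k^3 + 7*k^2 + 12*k) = (k - 1)*(k + 3)*(k + 4)*(k^2 + 3*k) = (k - 1)*(k + 3)^2*(k + 4)*(k)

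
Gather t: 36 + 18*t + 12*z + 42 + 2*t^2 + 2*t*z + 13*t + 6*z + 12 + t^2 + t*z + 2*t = 3*t^2 + t*(3*z + 33) + 18*z + 90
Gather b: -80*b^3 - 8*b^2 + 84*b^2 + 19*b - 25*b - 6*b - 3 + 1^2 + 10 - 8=-80*b^3 + 76*b^2 - 12*b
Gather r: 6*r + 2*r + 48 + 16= 8*r + 64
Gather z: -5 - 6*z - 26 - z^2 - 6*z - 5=-z^2 - 12*z - 36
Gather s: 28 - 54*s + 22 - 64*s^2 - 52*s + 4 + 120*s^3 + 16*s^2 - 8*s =120*s^3 - 48*s^2 - 114*s + 54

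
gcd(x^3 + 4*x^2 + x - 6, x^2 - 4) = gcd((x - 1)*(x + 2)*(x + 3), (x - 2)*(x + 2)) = x + 2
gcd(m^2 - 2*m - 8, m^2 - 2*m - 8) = m^2 - 2*m - 8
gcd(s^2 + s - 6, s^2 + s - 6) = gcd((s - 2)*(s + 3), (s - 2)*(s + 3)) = s^2 + s - 6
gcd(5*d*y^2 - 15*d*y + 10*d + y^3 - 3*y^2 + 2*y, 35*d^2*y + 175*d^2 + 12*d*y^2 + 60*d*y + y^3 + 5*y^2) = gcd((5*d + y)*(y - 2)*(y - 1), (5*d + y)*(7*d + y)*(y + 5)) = 5*d + y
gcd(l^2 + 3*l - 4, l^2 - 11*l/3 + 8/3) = l - 1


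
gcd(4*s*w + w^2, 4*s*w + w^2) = 4*s*w + w^2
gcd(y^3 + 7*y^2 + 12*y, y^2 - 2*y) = y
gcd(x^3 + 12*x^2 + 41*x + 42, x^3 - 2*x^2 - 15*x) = x + 3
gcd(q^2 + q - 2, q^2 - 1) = q - 1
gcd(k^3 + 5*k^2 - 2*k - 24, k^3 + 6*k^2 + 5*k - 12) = k^2 + 7*k + 12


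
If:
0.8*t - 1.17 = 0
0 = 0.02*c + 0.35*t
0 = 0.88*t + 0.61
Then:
No Solution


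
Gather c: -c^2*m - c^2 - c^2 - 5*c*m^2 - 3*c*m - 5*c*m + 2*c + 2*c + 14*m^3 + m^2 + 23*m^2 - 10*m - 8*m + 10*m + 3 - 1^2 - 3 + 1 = c^2*(-m - 2) + c*(-5*m^2 - 8*m + 4) + 14*m^3 + 24*m^2 - 8*m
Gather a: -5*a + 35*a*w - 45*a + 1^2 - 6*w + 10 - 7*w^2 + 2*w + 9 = a*(35*w - 50) - 7*w^2 - 4*w + 20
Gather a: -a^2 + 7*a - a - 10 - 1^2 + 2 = -a^2 + 6*a - 9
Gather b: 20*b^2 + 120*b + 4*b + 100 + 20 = 20*b^2 + 124*b + 120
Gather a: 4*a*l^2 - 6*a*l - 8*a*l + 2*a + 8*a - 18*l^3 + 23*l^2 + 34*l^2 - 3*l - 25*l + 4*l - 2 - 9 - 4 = a*(4*l^2 - 14*l + 10) - 18*l^3 + 57*l^2 - 24*l - 15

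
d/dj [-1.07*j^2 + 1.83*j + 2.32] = 1.83 - 2.14*j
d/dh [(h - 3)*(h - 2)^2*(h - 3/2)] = 4*h^3 - 51*h^2/2 + 53*h - 36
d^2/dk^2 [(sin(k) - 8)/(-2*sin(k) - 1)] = 17*(sin(k) + cos(2*k) + 3)/(2*sin(k) + 1)^3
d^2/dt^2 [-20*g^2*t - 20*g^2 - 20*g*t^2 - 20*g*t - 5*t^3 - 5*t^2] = -40*g - 30*t - 10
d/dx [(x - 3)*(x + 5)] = 2*x + 2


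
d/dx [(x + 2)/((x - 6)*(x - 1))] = (-x^2 - 4*x + 20)/(x^4 - 14*x^3 + 61*x^2 - 84*x + 36)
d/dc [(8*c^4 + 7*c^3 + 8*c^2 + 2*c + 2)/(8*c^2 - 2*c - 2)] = c*(64*c^4 + 4*c^3 - 46*c^2 - 37*c - 32)/(2*(16*c^4 - 8*c^3 - 7*c^2 + 2*c + 1))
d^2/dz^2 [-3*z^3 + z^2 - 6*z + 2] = 2 - 18*z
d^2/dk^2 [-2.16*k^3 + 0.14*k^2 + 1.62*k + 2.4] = 0.28 - 12.96*k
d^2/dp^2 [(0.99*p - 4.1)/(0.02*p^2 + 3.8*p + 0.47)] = ((0.04*p + 3.8)*(0.08*p + 7.6)*(0.99*p - 4.1) - (0.1188*p + 7.36)*(0.02*p^2 + 3.8*p + 0.47))/(0.02*p^2 + 3.8*p + 0.47)^3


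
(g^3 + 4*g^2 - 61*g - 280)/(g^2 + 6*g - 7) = (g^2 - 3*g - 40)/(g - 1)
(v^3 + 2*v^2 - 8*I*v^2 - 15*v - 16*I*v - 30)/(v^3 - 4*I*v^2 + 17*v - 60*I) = (v + 2)/(v + 4*I)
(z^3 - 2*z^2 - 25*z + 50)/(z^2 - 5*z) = z + 3 - 10/z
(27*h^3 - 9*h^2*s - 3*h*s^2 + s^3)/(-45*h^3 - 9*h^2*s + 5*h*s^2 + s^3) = (-3*h + s)/(5*h + s)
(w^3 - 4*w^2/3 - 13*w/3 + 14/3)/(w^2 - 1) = (3*w^2 - w - 14)/(3*(w + 1))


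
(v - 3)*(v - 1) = v^2 - 4*v + 3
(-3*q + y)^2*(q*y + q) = 9*q^3*y + 9*q^3 - 6*q^2*y^2 - 6*q^2*y + q*y^3 + q*y^2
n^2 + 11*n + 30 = (n + 5)*(n + 6)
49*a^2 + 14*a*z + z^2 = (7*a + z)^2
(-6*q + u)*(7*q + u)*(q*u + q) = -42*q^3*u - 42*q^3 + q^2*u^2 + q^2*u + q*u^3 + q*u^2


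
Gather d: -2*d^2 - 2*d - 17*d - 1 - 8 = -2*d^2 - 19*d - 9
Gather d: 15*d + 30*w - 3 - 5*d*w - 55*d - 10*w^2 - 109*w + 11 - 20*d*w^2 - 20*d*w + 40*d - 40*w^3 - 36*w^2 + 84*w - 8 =d*(-20*w^2 - 25*w) - 40*w^3 - 46*w^2 + 5*w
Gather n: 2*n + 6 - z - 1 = 2*n - z + 5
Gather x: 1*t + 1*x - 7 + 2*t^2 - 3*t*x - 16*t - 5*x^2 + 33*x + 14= 2*t^2 - 15*t - 5*x^2 + x*(34 - 3*t) + 7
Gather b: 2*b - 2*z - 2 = 2*b - 2*z - 2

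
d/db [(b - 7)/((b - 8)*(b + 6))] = (-b^2 + 14*b - 62)/(b^4 - 4*b^3 - 92*b^2 + 192*b + 2304)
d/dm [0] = 0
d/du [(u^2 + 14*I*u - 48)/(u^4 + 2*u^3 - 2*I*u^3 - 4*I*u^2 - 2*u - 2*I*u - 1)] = (-2*u^3 - 42*I*u^2 + u*(178 - 16*I) + 110 - 96*I)/(u^6 + u^5*(3 - 3*I) - 9*I*u^4 + u^3*(-8 - 8*I) - 9*u^2 + u*(-3 + 3*I) + I)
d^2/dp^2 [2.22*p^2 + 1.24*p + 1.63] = 4.44000000000000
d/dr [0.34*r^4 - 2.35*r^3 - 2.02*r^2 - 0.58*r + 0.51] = 1.36*r^3 - 7.05*r^2 - 4.04*r - 0.58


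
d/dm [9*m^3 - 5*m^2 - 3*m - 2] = 27*m^2 - 10*m - 3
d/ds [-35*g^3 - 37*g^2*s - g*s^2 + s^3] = -37*g^2 - 2*g*s + 3*s^2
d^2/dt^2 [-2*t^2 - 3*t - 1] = -4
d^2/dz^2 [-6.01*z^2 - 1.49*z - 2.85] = -12.0200000000000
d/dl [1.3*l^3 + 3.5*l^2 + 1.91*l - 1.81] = 3.9*l^2 + 7.0*l + 1.91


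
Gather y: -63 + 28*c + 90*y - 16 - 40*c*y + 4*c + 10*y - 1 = 32*c + y*(100 - 40*c) - 80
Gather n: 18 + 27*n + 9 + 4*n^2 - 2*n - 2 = 4*n^2 + 25*n + 25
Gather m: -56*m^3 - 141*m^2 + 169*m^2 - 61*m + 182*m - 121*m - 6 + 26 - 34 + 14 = -56*m^3 + 28*m^2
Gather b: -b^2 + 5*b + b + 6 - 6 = -b^2 + 6*b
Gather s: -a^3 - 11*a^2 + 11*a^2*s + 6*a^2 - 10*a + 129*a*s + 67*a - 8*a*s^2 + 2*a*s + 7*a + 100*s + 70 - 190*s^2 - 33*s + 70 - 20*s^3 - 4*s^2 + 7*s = -a^3 - 5*a^2 + 64*a - 20*s^3 + s^2*(-8*a - 194) + s*(11*a^2 + 131*a + 74) + 140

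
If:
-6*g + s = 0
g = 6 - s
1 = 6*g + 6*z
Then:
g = 6/7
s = 36/7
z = -29/42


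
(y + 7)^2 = y^2 + 14*y + 49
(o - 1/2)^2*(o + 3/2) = o^3 + o^2/2 - 5*o/4 + 3/8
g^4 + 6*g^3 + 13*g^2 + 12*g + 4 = (g + 1)^2*(g + 2)^2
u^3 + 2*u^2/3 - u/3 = u*(u - 1/3)*(u + 1)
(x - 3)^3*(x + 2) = x^4 - 7*x^3 + 9*x^2 + 27*x - 54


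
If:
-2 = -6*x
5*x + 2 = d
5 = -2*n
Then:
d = 11/3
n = -5/2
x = 1/3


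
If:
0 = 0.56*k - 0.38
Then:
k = 0.68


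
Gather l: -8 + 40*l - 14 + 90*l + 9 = 130*l - 13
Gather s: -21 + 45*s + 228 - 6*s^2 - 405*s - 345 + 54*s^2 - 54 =48*s^2 - 360*s - 192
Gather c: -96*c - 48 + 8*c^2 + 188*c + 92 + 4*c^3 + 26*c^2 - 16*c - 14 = 4*c^3 + 34*c^2 + 76*c + 30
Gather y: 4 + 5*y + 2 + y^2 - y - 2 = y^2 + 4*y + 4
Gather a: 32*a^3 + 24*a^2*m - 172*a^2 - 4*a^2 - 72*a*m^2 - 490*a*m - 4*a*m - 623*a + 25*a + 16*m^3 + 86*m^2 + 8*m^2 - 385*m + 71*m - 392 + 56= 32*a^3 + a^2*(24*m - 176) + a*(-72*m^2 - 494*m - 598) + 16*m^3 + 94*m^2 - 314*m - 336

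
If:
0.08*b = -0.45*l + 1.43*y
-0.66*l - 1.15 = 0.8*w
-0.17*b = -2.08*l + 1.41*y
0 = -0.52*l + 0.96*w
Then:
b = -6.92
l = -1.05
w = -0.57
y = -0.72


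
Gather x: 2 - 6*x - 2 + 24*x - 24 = 18*x - 24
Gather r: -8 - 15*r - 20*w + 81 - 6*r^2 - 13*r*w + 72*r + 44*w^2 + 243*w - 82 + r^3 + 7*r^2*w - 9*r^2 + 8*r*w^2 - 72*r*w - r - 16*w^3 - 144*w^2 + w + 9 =r^3 + r^2*(7*w - 15) + r*(8*w^2 - 85*w + 56) - 16*w^3 - 100*w^2 + 224*w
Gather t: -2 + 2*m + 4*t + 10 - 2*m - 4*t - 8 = 0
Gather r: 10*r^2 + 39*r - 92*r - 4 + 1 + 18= 10*r^2 - 53*r + 15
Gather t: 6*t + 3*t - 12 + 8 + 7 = 9*t + 3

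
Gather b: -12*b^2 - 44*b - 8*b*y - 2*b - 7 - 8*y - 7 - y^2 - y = -12*b^2 + b*(-8*y - 46) - y^2 - 9*y - 14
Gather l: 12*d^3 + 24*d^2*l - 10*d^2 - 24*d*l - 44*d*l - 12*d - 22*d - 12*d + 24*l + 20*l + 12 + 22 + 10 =12*d^3 - 10*d^2 - 46*d + l*(24*d^2 - 68*d + 44) + 44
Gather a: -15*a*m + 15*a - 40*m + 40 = a*(15 - 15*m) - 40*m + 40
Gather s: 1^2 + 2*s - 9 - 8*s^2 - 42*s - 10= -8*s^2 - 40*s - 18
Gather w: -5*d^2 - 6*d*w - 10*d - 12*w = -5*d^2 - 10*d + w*(-6*d - 12)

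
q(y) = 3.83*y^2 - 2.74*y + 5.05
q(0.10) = 4.81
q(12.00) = 523.69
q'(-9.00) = -71.68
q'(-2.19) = -19.52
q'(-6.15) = -49.85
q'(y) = 7.66*y - 2.74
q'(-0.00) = -2.74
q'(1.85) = 11.43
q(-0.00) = 5.05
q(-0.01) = 5.08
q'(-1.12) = -11.32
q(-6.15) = 166.76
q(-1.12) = 12.92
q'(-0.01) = -2.82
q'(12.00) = 89.18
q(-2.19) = 29.42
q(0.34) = 4.56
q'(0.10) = -1.97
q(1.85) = 13.09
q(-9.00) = 339.94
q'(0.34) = -0.14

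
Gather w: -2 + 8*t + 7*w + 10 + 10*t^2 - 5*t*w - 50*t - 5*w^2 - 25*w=10*t^2 - 42*t - 5*w^2 + w*(-5*t - 18) + 8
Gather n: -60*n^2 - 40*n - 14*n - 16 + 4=-60*n^2 - 54*n - 12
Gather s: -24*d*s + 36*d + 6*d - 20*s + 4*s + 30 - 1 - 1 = 42*d + s*(-24*d - 16) + 28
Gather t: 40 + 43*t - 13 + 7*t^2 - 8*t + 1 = 7*t^2 + 35*t + 28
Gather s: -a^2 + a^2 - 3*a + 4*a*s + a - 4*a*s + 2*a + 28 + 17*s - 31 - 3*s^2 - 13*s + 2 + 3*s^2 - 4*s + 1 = 0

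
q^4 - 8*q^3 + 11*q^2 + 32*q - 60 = (q - 5)*(q - 3)*(q - 2)*(q + 2)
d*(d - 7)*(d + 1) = d^3 - 6*d^2 - 7*d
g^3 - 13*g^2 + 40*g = g*(g - 8)*(g - 5)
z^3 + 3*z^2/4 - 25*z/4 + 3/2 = (z - 2)*(z - 1/4)*(z + 3)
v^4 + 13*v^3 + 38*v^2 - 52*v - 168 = (v - 2)*(v + 2)*(v + 6)*(v + 7)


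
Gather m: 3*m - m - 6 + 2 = 2*m - 4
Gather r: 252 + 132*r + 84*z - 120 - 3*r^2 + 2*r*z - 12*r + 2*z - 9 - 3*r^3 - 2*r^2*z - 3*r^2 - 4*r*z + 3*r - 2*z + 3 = -3*r^3 + r^2*(-2*z - 6) + r*(123 - 2*z) + 84*z + 126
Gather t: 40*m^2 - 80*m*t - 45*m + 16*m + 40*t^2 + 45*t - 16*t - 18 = 40*m^2 - 29*m + 40*t^2 + t*(29 - 80*m) - 18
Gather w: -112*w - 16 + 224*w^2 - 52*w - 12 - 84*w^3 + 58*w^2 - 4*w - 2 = -84*w^3 + 282*w^2 - 168*w - 30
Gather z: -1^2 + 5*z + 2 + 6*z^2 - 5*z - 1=6*z^2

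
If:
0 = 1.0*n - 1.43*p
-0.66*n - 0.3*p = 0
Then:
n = 0.00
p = 0.00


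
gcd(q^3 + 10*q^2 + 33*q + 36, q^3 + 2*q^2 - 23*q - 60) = q^2 + 7*q + 12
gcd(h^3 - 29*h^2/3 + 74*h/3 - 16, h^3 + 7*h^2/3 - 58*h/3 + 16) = h^2 - 11*h/3 + 8/3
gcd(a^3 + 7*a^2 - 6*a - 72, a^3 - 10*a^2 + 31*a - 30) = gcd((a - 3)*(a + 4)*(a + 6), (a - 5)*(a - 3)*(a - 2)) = a - 3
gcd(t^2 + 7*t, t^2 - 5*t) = t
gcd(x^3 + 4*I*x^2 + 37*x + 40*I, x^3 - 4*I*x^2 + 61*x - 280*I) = x^2 + 3*I*x + 40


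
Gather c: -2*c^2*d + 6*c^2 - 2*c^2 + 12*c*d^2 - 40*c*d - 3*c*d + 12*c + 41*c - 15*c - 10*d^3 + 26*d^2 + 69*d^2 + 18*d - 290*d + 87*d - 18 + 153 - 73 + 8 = c^2*(4 - 2*d) + c*(12*d^2 - 43*d + 38) - 10*d^3 + 95*d^2 - 185*d + 70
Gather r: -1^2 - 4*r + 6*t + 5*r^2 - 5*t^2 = 5*r^2 - 4*r - 5*t^2 + 6*t - 1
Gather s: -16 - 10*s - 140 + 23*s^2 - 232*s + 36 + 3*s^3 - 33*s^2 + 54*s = 3*s^3 - 10*s^2 - 188*s - 120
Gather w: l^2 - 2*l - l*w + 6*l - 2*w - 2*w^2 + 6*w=l^2 + 4*l - 2*w^2 + w*(4 - l)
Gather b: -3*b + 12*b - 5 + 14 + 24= 9*b + 33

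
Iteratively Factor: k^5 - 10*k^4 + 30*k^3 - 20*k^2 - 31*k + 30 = (k - 3)*(k^4 - 7*k^3 + 9*k^2 + 7*k - 10) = (k - 5)*(k - 3)*(k^3 - 2*k^2 - k + 2) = (k - 5)*(k - 3)*(k + 1)*(k^2 - 3*k + 2) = (k - 5)*(k - 3)*(k - 1)*(k + 1)*(k - 2)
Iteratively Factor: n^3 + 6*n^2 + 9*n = (n + 3)*(n^2 + 3*n) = (n + 3)^2*(n)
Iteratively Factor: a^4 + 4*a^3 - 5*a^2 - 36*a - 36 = (a + 3)*(a^3 + a^2 - 8*a - 12) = (a + 2)*(a + 3)*(a^2 - a - 6) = (a + 2)^2*(a + 3)*(a - 3)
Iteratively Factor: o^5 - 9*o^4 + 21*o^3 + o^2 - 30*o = (o - 3)*(o^4 - 6*o^3 + 3*o^2 + 10*o) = (o - 3)*(o + 1)*(o^3 - 7*o^2 + 10*o) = (o - 3)*(o - 2)*(o + 1)*(o^2 - 5*o) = (o - 5)*(o - 3)*(o - 2)*(o + 1)*(o)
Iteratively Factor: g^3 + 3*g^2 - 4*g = (g - 1)*(g^2 + 4*g) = g*(g - 1)*(g + 4)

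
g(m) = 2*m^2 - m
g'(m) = 4*m - 1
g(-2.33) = 13.19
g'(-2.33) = -10.32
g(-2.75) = 17.88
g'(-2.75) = -12.00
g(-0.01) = 0.01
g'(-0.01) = -1.04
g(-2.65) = 16.70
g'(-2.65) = -11.60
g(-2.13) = 11.20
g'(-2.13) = -9.52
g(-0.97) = 2.85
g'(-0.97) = -4.88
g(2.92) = 14.13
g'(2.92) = 10.68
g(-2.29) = 12.78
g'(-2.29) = -10.16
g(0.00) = 0.00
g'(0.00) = -1.00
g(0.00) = 0.00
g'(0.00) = -1.00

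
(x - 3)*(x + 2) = x^2 - x - 6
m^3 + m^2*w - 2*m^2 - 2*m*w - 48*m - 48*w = (m - 8)*(m + 6)*(m + w)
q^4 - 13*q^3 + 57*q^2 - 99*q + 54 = (q - 6)*(q - 3)^2*(q - 1)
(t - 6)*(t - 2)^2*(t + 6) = t^4 - 4*t^3 - 32*t^2 + 144*t - 144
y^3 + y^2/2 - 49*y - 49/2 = (y - 7)*(y + 1/2)*(y + 7)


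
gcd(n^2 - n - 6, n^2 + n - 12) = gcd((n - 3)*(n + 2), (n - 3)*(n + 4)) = n - 3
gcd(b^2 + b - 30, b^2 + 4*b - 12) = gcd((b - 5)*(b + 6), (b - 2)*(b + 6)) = b + 6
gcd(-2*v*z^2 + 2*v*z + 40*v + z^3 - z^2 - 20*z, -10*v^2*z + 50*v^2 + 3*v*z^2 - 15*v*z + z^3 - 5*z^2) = -2*v*z + 10*v + z^2 - 5*z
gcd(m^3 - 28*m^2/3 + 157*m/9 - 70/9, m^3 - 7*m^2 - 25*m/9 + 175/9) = m^2 - 26*m/3 + 35/3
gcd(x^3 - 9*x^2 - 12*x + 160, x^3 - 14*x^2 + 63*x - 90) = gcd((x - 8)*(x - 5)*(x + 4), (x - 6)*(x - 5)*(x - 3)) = x - 5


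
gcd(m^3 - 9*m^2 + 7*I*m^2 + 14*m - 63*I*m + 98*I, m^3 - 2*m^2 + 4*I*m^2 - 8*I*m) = m - 2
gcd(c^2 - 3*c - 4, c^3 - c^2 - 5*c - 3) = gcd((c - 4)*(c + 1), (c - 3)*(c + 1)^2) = c + 1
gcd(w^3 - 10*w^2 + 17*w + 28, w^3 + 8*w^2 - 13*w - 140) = w - 4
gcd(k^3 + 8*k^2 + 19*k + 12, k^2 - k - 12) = k + 3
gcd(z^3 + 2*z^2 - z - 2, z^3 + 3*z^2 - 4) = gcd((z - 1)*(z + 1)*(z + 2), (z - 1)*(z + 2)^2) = z^2 + z - 2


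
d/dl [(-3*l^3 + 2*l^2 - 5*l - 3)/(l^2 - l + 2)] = (-3*l^4 + 6*l^3 - 15*l^2 + 14*l - 13)/(l^4 - 2*l^3 + 5*l^2 - 4*l + 4)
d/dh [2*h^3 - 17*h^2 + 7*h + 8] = 6*h^2 - 34*h + 7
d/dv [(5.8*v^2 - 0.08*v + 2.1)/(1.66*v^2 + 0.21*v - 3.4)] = (1.3508*v^2 - 46.412*v - 0.169)/(2.7556*v^4 + 0.6972*v^3 - 11.2439*v^2 - 1.428*v + 11.56)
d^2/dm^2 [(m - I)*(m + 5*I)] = 2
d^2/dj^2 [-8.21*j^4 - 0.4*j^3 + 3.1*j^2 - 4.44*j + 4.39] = -98.52*j^2 - 2.4*j + 6.2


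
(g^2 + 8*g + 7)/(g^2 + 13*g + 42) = (g + 1)/(g + 6)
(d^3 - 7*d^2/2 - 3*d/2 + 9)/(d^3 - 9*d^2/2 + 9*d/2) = (2*d^2 - d - 6)/(d*(2*d - 3))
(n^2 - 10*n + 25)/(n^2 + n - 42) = (n^2 - 10*n + 25)/(n^2 + n - 42)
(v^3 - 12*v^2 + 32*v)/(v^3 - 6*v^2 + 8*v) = (v - 8)/(v - 2)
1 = 1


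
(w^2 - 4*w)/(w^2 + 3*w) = (w - 4)/(w + 3)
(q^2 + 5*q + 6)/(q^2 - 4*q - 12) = (q + 3)/(q - 6)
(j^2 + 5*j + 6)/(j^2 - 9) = (j + 2)/(j - 3)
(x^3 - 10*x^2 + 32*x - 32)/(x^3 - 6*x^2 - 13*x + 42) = (x^2 - 8*x + 16)/(x^2 - 4*x - 21)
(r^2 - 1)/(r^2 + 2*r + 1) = (r - 1)/(r + 1)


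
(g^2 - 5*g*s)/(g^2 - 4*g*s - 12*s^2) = g*(-g + 5*s)/(-g^2 + 4*g*s + 12*s^2)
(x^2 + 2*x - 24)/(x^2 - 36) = (x - 4)/(x - 6)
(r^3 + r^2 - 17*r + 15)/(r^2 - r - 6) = (r^2 + 4*r - 5)/(r + 2)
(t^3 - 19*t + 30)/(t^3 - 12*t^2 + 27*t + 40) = (t^3 - 19*t + 30)/(t^3 - 12*t^2 + 27*t + 40)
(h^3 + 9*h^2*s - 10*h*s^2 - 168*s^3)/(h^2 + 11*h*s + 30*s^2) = (h^2 + 3*h*s - 28*s^2)/(h + 5*s)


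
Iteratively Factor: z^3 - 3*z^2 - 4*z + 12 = (z - 2)*(z^2 - z - 6) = (z - 2)*(z + 2)*(z - 3)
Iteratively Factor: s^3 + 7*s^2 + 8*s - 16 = (s + 4)*(s^2 + 3*s - 4) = (s + 4)^2*(s - 1)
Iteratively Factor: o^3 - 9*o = (o)*(o^2 - 9) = o*(o - 3)*(o + 3)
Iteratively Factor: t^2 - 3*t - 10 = (t + 2)*(t - 5)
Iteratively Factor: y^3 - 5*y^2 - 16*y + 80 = (y - 4)*(y^2 - y - 20) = (y - 5)*(y - 4)*(y + 4)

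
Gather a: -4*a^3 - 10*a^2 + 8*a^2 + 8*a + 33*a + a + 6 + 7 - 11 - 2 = -4*a^3 - 2*a^2 + 42*a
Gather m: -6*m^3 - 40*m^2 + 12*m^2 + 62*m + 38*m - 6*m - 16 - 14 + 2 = -6*m^3 - 28*m^2 + 94*m - 28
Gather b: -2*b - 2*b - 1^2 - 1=-4*b - 2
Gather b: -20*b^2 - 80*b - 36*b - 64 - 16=-20*b^2 - 116*b - 80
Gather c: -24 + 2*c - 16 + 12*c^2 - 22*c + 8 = 12*c^2 - 20*c - 32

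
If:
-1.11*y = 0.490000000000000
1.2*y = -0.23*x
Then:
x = 2.30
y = -0.44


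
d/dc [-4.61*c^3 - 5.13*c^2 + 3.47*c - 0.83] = -13.83*c^2 - 10.26*c + 3.47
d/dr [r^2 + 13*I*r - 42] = 2*r + 13*I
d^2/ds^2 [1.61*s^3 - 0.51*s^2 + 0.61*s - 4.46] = 9.66*s - 1.02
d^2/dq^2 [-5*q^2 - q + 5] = -10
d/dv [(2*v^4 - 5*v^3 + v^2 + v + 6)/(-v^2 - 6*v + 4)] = (-4*v^5 - 31*v^4 + 92*v^3 - 65*v^2 + 20*v + 40)/(v^4 + 12*v^3 + 28*v^2 - 48*v + 16)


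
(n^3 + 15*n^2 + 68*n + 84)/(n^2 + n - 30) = (n^2 + 9*n + 14)/(n - 5)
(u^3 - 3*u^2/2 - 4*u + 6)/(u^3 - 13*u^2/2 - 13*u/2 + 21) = (u - 2)/(u - 7)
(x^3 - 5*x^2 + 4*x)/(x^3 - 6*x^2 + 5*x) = (x - 4)/(x - 5)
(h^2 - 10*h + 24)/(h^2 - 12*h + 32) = (h - 6)/(h - 8)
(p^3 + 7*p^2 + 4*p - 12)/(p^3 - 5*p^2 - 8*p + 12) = (p + 6)/(p - 6)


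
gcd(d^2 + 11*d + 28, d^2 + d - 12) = d + 4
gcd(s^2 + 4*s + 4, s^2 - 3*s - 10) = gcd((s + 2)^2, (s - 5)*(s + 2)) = s + 2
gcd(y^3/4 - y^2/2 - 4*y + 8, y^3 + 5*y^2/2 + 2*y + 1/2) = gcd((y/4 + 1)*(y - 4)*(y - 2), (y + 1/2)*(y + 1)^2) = 1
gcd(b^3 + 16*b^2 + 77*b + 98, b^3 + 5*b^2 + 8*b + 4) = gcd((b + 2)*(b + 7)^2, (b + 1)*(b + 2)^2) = b + 2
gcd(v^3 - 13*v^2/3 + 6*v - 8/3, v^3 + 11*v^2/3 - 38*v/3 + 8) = v^2 - 7*v/3 + 4/3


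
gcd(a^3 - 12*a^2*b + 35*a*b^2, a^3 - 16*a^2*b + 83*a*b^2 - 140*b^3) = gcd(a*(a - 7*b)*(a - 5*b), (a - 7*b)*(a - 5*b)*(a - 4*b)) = a^2 - 12*a*b + 35*b^2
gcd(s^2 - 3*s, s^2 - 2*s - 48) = 1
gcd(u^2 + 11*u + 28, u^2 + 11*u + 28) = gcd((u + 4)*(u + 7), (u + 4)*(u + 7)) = u^2 + 11*u + 28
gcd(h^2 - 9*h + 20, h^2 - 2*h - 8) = h - 4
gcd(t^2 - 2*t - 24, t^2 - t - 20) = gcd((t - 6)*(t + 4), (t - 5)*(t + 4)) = t + 4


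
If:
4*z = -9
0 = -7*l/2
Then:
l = 0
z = -9/4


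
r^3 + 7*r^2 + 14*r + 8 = (r + 1)*(r + 2)*(r + 4)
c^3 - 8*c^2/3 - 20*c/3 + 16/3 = (c - 4)*(c - 2/3)*(c + 2)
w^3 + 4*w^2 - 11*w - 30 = (w - 3)*(w + 2)*(w + 5)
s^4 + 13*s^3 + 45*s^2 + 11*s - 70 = (s - 1)*(s + 2)*(s + 5)*(s + 7)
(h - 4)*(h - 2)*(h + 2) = h^3 - 4*h^2 - 4*h + 16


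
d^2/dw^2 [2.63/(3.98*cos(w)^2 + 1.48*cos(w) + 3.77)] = (-166.641008*(1 - cos(w)^2)^2 - 46.475256*cos(w)^3 + 68.767136*cos(w)^2 + 107.62486*cos(w) + 99.238316)/(3.98*cos(w)^2 + 1.48*cos(w) + 3.77)^3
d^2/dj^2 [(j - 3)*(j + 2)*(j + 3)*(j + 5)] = 12*j^2 + 42*j + 2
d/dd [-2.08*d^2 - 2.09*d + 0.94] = -4.16*d - 2.09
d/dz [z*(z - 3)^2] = 3*(z - 3)*(z - 1)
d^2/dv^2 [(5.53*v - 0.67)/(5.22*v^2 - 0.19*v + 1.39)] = ((9.0962 - 173.1996*v)*(5.22*v^2 - 0.19*v + 1.39) + (5.53*v - 0.67)*(10.44*v - 0.19)*(20.88*v - 0.38))/(5.22*v^2 - 0.19*v + 1.39)^3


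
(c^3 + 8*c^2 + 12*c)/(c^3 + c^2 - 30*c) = (c + 2)/(c - 5)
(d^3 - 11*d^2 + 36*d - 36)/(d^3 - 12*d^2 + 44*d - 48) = (d - 3)/(d - 4)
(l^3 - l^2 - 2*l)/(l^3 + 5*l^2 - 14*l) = (l + 1)/(l + 7)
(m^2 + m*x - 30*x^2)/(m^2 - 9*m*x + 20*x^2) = (-m - 6*x)/(-m + 4*x)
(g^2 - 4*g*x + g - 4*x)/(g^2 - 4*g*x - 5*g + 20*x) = (g + 1)/(g - 5)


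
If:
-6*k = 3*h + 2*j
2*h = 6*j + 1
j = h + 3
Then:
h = -19/4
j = -7/4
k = 71/24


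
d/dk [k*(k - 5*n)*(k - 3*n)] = 3*k^2 - 16*k*n + 15*n^2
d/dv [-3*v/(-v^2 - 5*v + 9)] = 3*(-v^2 - 9)/(v^4 + 10*v^3 + 7*v^2 - 90*v + 81)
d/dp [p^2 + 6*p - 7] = 2*p + 6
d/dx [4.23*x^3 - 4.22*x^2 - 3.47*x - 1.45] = 12.69*x^2 - 8.44*x - 3.47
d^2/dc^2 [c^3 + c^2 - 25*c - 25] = 6*c + 2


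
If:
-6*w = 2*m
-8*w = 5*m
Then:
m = 0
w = 0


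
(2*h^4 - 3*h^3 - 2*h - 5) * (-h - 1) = -2*h^5 + h^4 + 3*h^3 + 2*h^2 + 7*h + 5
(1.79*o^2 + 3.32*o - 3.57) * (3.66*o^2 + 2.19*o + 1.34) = 6.5514*o^4 + 16.0713*o^3 - 3.3968*o^2 - 3.3695*o - 4.7838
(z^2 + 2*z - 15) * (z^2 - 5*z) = z^4 - 3*z^3 - 25*z^2 + 75*z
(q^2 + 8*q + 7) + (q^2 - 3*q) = 2*q^2 + 5*q + 7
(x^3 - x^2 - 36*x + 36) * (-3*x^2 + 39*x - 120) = -3*x^5 + 42*x^4 - 51*x^3 - 1392*x^2 + 5724*x - 4320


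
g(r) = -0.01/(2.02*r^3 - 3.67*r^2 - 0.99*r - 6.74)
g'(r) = -0.01*(-6.06*r^2 + 7.34*r + 0.99)/(2.02*r^3 - 3.67*r^2 - 0.99*r - 6.74)^2 = (0.0606*r^2 - 0.0734*r - 0.0099)/(-2.02*r^3 + 3.67*r^2 + 0.99*r + 6.74)^2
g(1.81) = 0.00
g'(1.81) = 0.00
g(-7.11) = 0.00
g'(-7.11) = 0.00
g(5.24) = -0.00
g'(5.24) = 0.00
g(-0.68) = 0.00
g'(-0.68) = 0.00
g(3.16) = -0.00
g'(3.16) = 0.00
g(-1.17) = 0.00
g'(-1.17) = 0.00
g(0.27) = 0.00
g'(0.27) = -0.00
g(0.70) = 0.00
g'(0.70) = -0.00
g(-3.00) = 0.00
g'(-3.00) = 0.00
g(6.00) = -0.00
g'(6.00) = 0.00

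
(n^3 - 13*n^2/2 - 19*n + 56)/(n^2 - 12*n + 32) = (n^2 + 3*n/2 - 7)/(n - 4)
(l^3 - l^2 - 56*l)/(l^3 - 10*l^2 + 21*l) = (l^2 - l - 56)/(l^2 - 10*l + 21)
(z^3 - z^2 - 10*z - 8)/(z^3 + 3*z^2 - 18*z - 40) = (z + 1)/(z + 5)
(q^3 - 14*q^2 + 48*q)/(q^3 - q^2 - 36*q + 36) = q*(q - 8)/(q^2 + 5*q - 6)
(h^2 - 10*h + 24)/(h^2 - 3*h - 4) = (h - 6)/(h + 1)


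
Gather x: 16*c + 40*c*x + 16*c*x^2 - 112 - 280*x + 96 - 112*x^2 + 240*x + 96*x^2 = 16*c + x^2*(16*c - 16) + x*(40*c - 40) - 16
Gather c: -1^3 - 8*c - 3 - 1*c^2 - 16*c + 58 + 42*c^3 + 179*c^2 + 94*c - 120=42*c^3 + 178*c^2 + 70*c - 66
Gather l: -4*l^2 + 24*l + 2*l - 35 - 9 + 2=-4*l^2 + 26*l - 42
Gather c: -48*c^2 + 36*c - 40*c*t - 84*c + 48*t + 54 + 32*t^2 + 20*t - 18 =-48*c^2 + c*(-40*t - 48) + 32*t^2 + 68*t + 36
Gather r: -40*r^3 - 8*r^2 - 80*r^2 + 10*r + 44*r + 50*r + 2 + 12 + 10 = -40*r^3 - 88*r^2 + 104*r + 24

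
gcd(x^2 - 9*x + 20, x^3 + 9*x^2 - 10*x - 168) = x - 4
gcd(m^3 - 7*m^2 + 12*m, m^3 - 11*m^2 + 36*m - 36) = m - 3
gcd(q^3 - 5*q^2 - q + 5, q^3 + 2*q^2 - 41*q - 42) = q + 1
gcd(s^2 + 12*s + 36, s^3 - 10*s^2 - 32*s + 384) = s + 6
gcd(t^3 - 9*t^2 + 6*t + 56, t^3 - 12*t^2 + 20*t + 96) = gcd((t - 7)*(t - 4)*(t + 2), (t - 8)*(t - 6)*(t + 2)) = t + 2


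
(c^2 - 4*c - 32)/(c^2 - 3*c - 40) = (c + 4)/(c + 5)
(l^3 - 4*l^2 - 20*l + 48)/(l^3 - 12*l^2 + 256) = (l^2 - 8*l + 12)/(l^2 - 16*l + 64)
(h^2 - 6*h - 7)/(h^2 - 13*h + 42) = (h + 1)/(h - 6)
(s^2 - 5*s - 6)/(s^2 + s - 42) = (s + 1)/(s + 7)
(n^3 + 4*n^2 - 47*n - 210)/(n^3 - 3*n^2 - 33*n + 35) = (n + 6)/(n - 1)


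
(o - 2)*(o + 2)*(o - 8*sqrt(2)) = o^3 - 8*sqrt(2)*o^2 - 4*o + 32*sqrt(2)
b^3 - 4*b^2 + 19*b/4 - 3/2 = (b - 2)*(b - 3/2)*(b - 1/2)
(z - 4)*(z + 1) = z^2 - 3*z - 4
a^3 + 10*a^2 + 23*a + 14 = (a + 1)*(a + 2)*(a + 7)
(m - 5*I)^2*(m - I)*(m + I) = m^4 - 10*I*m^3 - 24*m^2 - 10*I*m - 25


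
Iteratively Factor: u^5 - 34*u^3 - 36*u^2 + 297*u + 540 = (u + 3)*(u^4 - 3*u^3 - 25*u^2 + 39*u + 180) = (u + 3)^2*(u^3 - 6*u^2 - 7*u + 60) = (u - 5)*(u + 3)^2*(u^2 - u - 12) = (u - 5)*(u + 3)^3*(u - 4)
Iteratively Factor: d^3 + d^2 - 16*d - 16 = (d + 4)*(d^2 - 3*d - 4) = (d + 1)*(d + 4)*(d - 4)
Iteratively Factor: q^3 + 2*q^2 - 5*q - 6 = (q + 3)*(q^2 - q - 2) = (q - 2)*(q + 3)*(q + 1)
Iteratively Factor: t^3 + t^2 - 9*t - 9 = (t + 3)*(t^2 - 2*t - 3) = (t + 1)*(t + 3)*(t - 3)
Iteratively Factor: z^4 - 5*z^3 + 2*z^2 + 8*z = (z)*(z^3 - 5*z^2 + 2*z + 8) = z*(z - 4)*(z^2 - z - 2) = z*(z - 4)*(z + 1)*(z - 2)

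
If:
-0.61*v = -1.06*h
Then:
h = 0.575471698113208*v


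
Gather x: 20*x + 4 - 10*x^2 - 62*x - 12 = -10*x^2 - 42*x - 8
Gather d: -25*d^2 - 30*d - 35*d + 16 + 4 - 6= -25*d^2 - 65*d + 14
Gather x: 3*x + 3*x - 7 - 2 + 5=6*x - 4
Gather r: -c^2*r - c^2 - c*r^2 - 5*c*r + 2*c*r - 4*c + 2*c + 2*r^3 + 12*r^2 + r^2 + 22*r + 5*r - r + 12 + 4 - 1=-c^2 - 2*c + 2*r^3 + r^2*(13 - c) + r*(-c^2 - 3*c + 26) + 15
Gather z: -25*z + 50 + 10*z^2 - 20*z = 10*z^2 - 45*z + 50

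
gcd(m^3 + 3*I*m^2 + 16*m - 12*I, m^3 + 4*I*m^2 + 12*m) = m^2 + 4*I*m + 12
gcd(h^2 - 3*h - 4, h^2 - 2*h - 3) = h + 1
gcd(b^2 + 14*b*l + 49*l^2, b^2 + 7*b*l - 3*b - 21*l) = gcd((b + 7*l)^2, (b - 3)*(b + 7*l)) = b + 7*l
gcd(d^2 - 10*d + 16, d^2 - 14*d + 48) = d - 8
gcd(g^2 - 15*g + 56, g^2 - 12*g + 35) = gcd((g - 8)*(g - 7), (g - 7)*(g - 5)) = g - 7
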